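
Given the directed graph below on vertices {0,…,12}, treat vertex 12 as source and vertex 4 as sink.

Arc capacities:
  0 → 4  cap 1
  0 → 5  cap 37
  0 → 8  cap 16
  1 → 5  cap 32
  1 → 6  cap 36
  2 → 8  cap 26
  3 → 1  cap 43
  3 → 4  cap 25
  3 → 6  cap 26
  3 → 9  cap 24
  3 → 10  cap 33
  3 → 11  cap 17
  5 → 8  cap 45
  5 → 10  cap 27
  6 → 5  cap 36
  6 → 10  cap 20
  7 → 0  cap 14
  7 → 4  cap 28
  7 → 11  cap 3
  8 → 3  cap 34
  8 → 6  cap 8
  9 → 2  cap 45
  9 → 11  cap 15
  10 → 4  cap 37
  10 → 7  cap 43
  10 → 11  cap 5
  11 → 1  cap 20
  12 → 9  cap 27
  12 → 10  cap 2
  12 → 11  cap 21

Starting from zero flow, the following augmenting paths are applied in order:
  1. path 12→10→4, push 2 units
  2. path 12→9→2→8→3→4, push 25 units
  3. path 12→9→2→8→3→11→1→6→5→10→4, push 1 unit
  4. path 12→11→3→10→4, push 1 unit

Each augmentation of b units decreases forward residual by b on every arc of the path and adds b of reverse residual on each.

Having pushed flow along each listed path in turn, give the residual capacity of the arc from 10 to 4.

Residual capacity of (10,4): 33

after path 1 (12→10→4, push 2): res(10,4)=35
after path 2 (12→9→2→8→3→4, push 25): res(10,4)=35
after path 3 (12→9→2→8→3→11→1→6→5→10→4, push 1): res(10,4)=34
after path 4 (12→11→3→10→4, push 1): res(10,4)=33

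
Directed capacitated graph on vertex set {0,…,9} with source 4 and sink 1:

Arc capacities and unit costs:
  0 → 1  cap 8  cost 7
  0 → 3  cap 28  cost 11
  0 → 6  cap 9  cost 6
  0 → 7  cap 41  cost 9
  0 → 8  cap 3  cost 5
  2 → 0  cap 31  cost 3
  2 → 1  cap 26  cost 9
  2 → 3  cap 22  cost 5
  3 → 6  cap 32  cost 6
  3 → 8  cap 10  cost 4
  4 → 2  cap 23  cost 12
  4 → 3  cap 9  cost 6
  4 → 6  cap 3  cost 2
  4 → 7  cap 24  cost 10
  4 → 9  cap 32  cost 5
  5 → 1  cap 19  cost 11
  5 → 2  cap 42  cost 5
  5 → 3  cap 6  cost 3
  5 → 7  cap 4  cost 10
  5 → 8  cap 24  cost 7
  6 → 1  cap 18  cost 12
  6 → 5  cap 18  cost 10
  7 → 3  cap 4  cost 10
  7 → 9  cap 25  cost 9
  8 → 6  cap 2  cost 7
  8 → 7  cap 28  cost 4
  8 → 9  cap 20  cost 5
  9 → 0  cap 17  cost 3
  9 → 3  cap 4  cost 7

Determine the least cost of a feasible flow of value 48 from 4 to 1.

shortest-cost path #1: 4→6→1 push 3 @ unit cost 14 (adds 42)
shortest-cost path #2: 4→9→0→1 push 8 @ unit cost 15 (adds 120)
shortest-cost path #3: 4→2→1 push 23 @ unit cost 21 (adds 483)
shortest-cost path #4: 4→3→6→1 push 9 @ unit cost 24 (adds 216)
shortest-cost path #5: 4→9→0→6→1 push 5 @ unit cost 26 (adds 130)
total cost = 991

Minimum cost for 48 units: 991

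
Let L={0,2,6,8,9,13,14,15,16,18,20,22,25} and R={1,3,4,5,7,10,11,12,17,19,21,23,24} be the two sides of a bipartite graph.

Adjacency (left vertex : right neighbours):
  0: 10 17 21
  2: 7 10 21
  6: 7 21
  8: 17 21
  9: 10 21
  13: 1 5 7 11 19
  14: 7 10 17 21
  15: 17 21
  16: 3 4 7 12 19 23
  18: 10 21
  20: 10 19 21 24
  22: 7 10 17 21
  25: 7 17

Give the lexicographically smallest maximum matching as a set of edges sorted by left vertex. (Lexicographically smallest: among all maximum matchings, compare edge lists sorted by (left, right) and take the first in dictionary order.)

|M| = 7 (so the lex-smallest maximum matching has 7 edges)
process left vertices in ascending order; for each, take the smallest-labelled available neighbour that still permits 7 edges overall, or leave it unmatched if none does
lex-smallest matching: {0-10, 2-7, 6-21, 8-17, 13-1, 16-3, 20-19}

Lex-smallest maximum matching: {(0,10), (2,7), (6,21), (8,17), (13,1), (16,3), (20,19)}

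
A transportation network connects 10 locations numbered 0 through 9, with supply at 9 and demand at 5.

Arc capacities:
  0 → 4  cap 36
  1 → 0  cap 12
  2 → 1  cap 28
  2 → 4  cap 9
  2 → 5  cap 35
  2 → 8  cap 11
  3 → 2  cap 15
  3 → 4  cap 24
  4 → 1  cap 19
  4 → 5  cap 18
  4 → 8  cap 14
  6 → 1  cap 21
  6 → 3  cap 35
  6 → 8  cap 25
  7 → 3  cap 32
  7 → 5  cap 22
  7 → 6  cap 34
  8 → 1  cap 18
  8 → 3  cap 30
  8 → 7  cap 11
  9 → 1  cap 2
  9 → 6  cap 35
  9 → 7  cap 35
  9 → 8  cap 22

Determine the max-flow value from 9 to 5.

Maximum flow value: 55

augment #1: 9→7→5 bottleneck 22, total now 22
augment #2: 9→1→0→4→5 bottleneck 2, total now 24
augment #3: 9→6→3→2→5 bottleneck 15, total now 39
augment #4: 9→6→3→4→5 bottleneck 16, total now 55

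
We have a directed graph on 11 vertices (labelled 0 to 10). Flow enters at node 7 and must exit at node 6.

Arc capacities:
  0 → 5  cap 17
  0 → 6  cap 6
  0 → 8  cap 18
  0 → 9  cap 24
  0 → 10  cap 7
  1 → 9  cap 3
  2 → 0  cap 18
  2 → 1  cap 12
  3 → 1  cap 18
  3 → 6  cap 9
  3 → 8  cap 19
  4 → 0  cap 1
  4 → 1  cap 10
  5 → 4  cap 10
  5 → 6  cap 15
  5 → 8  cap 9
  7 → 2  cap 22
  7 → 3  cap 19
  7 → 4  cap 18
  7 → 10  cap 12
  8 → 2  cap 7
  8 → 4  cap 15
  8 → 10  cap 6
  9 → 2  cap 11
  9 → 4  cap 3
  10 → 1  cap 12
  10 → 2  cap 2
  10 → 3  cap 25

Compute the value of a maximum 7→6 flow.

Maximum flow value: 28

augment #1: 7→3→6 bottleneck 9, total now 9
augment #2: 7→2→0→6 bottleneck 6, total now 15
augment #3: 7→2→0→5→6 bottleneck 12, total now 27
augment #4: 7→4→0→5→6 bottleneck 1, total now 28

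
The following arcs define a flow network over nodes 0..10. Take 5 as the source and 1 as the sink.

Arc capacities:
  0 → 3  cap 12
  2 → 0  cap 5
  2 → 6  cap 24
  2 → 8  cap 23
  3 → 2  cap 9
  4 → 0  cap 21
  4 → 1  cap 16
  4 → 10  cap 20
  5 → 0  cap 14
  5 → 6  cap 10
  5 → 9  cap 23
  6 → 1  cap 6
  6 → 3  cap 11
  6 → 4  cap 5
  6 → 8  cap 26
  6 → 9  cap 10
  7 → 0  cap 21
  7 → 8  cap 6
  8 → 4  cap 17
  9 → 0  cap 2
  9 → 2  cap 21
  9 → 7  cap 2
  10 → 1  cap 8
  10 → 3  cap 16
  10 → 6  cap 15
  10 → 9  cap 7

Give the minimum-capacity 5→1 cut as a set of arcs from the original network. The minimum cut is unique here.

augment #1: 5→6→1 push 6
augment #2: 5→6→4→1 push 4
augment #3: 5→9→2→6→4→1 push 1
augment #4: 5→9→2→8→4→1 push 11
augment #5: 5→9→2→8→4→10→1 push 6
max flow = 28; residual-reachable set from 5 gives S-side
cut edges (S→T): {(6,1), (6,4), (8,4)} total cap 28

Min-cut arcs: {(6,1), (6,4), (8,4)} (total capacity 28)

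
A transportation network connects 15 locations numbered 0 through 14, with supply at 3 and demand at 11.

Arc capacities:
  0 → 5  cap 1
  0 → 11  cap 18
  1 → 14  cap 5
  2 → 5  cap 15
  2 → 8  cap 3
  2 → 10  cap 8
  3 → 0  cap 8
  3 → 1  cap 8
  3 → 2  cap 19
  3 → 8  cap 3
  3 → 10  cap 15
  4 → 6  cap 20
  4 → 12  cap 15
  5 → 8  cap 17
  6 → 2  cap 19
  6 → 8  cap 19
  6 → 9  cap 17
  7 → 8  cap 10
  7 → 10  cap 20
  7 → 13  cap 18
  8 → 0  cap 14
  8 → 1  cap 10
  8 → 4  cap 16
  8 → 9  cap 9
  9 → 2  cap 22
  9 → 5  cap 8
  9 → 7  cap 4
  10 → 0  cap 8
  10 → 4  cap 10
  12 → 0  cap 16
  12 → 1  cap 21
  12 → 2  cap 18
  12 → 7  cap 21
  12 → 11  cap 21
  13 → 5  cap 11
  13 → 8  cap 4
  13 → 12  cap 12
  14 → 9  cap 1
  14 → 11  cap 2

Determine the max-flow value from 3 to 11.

augment #1: 3→0→11 bottleneck 8, total now 8
augment #2: 3→1→14→11 bottleneck 2, total now 10
augment #3: 3→8→0→11 bottleneck 3, total now 13
augment #4: 3→10→0→11 bottleneck 7, total now 20
augment #5: 3→10→4→12→11 bottleneck 8, total now 28
augment #6: 3→2→8→4→12→11 bottleneck 3, total now 31
augment #7: 3→2→10→4→12→11 bottleneck 2, total now 33
augment #8: 3→2→5→8→4→12→11 bottleneck 2, total now 35
augment #9: 3→1→14→9→7→13→12→11 bottleneck 1, total now 36
augment #10: 3→2→5→8→9→7→13→12→11 bottleneck 3, total now 39

Maximum flow value: 39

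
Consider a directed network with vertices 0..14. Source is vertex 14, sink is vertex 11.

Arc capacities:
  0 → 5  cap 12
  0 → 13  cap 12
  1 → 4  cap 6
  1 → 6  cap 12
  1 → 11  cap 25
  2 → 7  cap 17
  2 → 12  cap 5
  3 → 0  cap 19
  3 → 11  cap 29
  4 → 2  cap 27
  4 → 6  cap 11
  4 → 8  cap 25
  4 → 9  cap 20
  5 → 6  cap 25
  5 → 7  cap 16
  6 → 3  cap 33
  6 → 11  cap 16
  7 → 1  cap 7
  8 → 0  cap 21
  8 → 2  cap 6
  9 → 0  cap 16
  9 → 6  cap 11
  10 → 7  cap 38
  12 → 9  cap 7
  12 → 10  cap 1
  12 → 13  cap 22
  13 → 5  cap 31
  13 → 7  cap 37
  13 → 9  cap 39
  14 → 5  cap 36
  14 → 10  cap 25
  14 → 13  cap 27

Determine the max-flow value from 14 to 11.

augment #1: 14→5→6→11 bottleneck 16, total now 16
augment #2: 14→5→6→3→11 bottleneck 9, total now 25
augment #3: 14→5→7→1→11 bottleneck 7, total now 32
augment #4: 14→13→9→6→3→11 bottleneck 11, total now 43

Maximum flow value: 43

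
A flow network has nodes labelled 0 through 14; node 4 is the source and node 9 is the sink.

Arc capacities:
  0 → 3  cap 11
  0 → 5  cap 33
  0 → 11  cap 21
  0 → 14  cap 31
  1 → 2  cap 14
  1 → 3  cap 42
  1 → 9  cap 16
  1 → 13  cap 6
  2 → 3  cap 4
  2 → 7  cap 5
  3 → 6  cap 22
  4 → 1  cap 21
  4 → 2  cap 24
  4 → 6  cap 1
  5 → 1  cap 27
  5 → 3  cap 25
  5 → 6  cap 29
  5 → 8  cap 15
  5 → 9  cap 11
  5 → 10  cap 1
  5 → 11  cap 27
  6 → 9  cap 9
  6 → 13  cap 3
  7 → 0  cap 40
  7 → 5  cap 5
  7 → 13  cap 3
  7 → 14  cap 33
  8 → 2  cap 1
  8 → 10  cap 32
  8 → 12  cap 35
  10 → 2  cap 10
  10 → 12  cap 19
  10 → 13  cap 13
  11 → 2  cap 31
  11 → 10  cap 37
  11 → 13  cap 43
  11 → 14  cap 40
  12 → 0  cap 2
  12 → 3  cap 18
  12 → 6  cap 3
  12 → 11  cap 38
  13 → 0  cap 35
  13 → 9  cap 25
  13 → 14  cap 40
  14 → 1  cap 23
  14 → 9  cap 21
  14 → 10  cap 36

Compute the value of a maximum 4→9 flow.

Maximum flow value: 31

augment #1: 4→1→9 bottleneck 16, total now 16
augment #2: 4→6→9 bottleneck 1, total now 17
augment #3: 4→1→13→9 bottleneck 5, total now 22
augment #4: 4→2→3→6→9 bottleneck 4, total now 26
augment #5: 4→2→7→5→9 bottleneck 5, total now 31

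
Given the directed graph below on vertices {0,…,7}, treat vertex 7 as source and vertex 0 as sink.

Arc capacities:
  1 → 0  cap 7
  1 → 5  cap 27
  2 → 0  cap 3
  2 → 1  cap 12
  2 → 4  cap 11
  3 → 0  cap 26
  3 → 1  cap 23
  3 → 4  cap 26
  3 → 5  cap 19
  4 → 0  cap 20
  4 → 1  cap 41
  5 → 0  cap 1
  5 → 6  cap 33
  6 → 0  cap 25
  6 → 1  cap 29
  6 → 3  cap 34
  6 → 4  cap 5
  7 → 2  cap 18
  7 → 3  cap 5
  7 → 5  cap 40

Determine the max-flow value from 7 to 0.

Maximum flow value: 57

augment #1: 7→2→0 bottleneck 3, total now 3
augment #2: 7→3→0 bottleneck 5, total now 8
augment #3: 7→5→0 bottleneck 1, total now 9
augment #4: 7→2→1→0 bottleneck 7, total now 16
augment #5: 7→2→4→0 bottleneck 8, total now 24
augment #6: 7→5→6→0 bottleneck 25, total now 49
augment #7: 7→5→6→3→0 bottleneck 8, total now 57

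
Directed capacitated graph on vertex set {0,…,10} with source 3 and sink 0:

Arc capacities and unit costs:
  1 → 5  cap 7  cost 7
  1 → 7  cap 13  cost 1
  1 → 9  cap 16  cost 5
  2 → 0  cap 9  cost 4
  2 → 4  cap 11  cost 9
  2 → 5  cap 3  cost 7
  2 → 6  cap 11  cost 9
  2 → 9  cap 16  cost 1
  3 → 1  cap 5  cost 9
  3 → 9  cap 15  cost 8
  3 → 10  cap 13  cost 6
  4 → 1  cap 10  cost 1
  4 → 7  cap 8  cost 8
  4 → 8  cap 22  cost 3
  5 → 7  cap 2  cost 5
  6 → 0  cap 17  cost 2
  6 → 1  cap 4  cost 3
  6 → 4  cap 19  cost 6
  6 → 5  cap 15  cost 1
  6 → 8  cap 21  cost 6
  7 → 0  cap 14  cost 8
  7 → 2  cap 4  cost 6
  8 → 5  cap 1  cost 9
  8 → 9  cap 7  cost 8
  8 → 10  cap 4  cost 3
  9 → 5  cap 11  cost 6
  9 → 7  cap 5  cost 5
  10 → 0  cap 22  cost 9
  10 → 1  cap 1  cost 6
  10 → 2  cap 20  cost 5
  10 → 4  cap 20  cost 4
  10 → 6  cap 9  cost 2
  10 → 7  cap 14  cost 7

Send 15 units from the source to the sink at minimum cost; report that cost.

shortest-cost path #1: 3→10→6→0 push 9 @ unit cost 10 (adds 90)
shortest-cost path #2: 3→10→0 push 4 @ unit cost 15 (adds 60)
shortest-cost path #3: 3→1→7→0 push 2 @ unit cost 18 (adds 36)
total cost = 186

Minimum cost for 15 units: 186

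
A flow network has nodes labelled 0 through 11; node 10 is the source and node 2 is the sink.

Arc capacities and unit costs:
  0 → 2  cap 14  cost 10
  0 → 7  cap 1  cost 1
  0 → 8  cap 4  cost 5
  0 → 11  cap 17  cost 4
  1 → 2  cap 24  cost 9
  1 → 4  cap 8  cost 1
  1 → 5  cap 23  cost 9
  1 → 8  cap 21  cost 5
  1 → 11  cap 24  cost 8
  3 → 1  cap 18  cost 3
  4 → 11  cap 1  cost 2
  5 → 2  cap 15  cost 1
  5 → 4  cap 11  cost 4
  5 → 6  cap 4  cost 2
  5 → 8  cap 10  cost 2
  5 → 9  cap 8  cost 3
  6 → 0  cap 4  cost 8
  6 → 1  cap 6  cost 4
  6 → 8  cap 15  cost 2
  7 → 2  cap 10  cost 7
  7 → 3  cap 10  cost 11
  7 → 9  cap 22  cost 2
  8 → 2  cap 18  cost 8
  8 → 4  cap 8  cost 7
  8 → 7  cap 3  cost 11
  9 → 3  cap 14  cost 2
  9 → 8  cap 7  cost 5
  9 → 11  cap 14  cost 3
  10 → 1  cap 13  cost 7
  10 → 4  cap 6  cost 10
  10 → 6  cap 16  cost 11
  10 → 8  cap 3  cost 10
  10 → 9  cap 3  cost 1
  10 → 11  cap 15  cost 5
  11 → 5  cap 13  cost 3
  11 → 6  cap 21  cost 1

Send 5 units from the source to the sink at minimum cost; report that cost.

Minimum cost for 5 units: 42

shortest-cost path #1: 10→9→11→5→2 push 3 @ unit cost 8 (adds 24)
shortest-cost path #2: 10→11→5→2 push 2 @ unit cost 9 (adds 18)
total cost = 42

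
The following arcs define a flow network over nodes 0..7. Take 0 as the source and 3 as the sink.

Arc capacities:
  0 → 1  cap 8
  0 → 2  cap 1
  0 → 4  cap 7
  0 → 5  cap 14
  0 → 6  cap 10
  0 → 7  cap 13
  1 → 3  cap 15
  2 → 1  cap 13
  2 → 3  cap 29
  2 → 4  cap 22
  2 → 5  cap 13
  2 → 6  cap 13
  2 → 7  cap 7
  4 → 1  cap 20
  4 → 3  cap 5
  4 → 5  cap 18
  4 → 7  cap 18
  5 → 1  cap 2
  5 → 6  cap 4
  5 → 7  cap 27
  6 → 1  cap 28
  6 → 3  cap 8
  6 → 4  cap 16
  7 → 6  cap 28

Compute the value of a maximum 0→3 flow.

augment #1: 0→1→3 bottleneck 8, total now 8
augment #2: 0→2→3 bottleneck 1, total now 9
augment #3: 0→4→3 bottleneck 5, total now 14
augment #4: 0→6→3 bottleneck 8, total now 22
augment #5: 0→4→1→3 bottleneck 2, total now 24
augment #6: 0→5→1→3 bottleneck 2, total now 26
augment #7: 0→6→1→3 bottleneck 2, total now 28
augment #8: 0→5→6→1→3 bottleneck 1, total now 29

Maximum flow value: 29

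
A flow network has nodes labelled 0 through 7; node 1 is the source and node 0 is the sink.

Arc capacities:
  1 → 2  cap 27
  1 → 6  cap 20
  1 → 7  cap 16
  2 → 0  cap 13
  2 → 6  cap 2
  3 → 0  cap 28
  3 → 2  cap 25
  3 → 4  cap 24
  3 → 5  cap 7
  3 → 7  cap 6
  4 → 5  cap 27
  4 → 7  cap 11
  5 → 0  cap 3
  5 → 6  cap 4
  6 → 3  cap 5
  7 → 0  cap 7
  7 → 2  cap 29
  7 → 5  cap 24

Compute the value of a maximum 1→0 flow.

Maximum flow value: 28

augment #1: 1→2→0 bottleneck 13, total now 13
augment #2: 1→7→0 bottleneck 7, total now 20
augment #3: 1→6→3→0 bottleneck 5, total now 25
augment #4: 1→7→5→0 bottleneck 3, total now 28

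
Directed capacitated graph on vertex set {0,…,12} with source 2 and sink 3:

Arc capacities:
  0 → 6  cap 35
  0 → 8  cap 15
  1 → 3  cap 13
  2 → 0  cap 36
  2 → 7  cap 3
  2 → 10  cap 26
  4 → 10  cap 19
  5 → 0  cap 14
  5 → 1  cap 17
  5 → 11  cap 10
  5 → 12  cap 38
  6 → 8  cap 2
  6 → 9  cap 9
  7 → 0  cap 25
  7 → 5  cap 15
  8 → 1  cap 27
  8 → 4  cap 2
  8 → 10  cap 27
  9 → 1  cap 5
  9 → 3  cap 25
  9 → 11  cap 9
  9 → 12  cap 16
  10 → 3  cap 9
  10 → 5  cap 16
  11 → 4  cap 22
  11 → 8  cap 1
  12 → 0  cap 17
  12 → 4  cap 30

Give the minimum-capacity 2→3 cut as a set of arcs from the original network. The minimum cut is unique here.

augment #1: 2→10→3 push 9
augment #2: 2→0→6→9→3 push 9
augment #3: 2→0→8→1→3 push 13
max flow = 31; residual-reachable set from 2 gives S-side
cut edges (S→T): {(1,3), (6,9), (10,3)} total cap 31

Min-cut arcs: {(1,3), (6,9), (10,3)} (total capacity 31)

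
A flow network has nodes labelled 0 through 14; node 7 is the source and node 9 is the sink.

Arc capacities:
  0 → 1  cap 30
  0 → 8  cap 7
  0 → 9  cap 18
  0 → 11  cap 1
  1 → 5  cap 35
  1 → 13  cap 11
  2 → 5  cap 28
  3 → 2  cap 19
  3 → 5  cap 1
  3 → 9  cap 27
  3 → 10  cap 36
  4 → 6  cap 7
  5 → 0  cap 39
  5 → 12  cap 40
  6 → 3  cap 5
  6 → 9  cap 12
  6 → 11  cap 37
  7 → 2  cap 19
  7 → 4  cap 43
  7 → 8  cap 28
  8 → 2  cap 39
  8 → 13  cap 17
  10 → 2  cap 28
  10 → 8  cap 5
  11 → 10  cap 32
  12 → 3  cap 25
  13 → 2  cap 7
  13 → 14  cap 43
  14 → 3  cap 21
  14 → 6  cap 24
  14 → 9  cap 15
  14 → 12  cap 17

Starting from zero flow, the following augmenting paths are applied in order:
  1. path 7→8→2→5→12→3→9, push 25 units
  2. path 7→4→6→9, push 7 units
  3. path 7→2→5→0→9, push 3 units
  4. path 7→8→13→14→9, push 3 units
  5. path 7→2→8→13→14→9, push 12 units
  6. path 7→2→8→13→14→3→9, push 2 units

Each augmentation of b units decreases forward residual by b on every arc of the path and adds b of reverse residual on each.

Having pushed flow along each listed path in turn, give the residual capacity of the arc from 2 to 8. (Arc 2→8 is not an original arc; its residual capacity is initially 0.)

Residual capacity of (2,8): 11

after path 1 (7→8→2→5→12→3→9, push 25): res(2,8)=25
after path 2 (7→4→6→9, push 7): res(2,8)=25
after path 3 (7→2→5→0→9, push 3): res(2,8)=25
after path 4 (7→8→13→14→9, push 3): res(2,8)=25
after path 5 (7→2→8→13→14→9, push 12): res(2,8)=13
after path 6 (7→2→8→13→14→3→9, push 2): res(2,8)=11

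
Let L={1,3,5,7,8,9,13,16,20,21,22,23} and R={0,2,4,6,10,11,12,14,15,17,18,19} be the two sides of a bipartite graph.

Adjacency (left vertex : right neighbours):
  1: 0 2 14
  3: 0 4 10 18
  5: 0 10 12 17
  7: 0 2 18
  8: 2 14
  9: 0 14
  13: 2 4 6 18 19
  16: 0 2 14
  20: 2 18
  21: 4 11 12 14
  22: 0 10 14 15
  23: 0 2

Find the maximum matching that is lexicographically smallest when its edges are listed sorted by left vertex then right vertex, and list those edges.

Lex-smallest maximum matching: {(1,0), (3,4), (5,10), (7,2), (8,14), (13,6), (20,18), (21,11), (22,15)}

|M| = 9 (so the lex-smallest maximum matching has 9 edges)
process left vertices in ascending order; for each, take the smallest-labelled available neighbour that still permits 9 edges overall, or leave it unmatched if none does
lex-smallest matching: {1-0, 3-4, 5-10, 7-2, 8-14, 13-6, 20-18, 21-11, 22-15}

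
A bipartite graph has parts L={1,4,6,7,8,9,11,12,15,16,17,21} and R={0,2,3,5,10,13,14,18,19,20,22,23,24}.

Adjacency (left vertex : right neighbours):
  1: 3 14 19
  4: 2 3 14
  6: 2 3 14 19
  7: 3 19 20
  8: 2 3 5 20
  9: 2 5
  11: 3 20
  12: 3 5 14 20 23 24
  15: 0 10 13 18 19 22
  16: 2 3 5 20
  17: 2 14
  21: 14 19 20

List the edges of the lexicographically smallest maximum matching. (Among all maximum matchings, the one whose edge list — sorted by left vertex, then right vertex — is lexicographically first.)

Lex-smallest maximum matching: {(1,3), (4,2), (6,14), (7,19), (8,5), (11,20), (12,23), (15,0)}

|M| = 8 (so the lex-smallest maximum matching has 8 edges)
process left vertices in ascending order; for each, take the smallest-labelled available neighbour that still permits 8 edges overall, or leave it unmatched if none does
lex-smallest matching: {1-3, 4-2, 6-14, 7-19, 8-5, 11-20, 12-23, 15-0}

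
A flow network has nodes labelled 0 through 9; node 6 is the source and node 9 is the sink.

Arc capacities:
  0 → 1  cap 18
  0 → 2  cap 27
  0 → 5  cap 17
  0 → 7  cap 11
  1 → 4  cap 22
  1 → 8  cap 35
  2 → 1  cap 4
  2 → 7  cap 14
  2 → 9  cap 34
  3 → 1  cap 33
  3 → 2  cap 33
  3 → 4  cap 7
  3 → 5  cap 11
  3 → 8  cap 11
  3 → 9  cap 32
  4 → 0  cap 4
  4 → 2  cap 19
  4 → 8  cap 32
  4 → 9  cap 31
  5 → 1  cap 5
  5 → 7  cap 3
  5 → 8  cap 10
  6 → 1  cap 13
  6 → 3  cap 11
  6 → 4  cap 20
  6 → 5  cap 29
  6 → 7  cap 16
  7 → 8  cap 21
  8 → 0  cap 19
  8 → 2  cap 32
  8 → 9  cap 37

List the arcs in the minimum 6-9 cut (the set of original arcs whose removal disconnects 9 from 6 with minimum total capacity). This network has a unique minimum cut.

augment #1: 6→3→9 push 11
augment #2: 6→4→9 push 20
augment #3: 6→1→4→9 push 11
augment #4: 6→1→8→9 push 2
augment #5: 6→5→8→9 push 10
augment #6: 6→7→8→9 push 16
augment #7: 6→5→1→8→9 push 5
augment #8: 6→5→7→8→9 push 3
max flow = 78; residual-reachable set from 6 gives S-side
cut edges (S→T): {(5,1), (5,7), (5,8), (6,1), (6,3), (6,4), (6,7)} total cap 78

Min-cut arcs: {(5,1), (5,7), (5,8), (6,1), (6,3), (6,4), (6,7)} (total capacity 78)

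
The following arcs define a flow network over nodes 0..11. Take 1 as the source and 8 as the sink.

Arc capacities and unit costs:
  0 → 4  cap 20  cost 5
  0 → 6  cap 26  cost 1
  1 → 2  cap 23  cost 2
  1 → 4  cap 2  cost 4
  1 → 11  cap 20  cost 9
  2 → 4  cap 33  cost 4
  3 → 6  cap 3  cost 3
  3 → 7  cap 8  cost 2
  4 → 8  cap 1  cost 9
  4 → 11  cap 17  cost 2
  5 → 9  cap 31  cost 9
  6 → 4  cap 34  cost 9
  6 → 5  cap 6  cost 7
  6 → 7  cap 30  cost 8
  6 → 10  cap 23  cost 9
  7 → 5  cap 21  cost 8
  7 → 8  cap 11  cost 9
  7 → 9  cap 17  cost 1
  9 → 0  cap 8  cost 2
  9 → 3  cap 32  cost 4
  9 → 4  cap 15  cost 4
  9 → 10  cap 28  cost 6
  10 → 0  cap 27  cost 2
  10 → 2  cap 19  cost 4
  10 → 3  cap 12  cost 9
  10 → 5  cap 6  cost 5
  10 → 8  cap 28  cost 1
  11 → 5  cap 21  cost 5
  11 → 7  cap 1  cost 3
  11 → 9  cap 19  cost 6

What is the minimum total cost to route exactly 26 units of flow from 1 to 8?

Minimum cost for 26 units: 582

shortest-cost path #1: 1→4→8 push 1 @ unit cost 13 (adds 13)
shortest-cost path #2: 1→4→11→7→9→10→8 push 1 @ unit cost 17 (adds 17)
shortest-cost path #3: 1→2→4→11→9→10→8 push 16 @ unit cost 21 (adds 336)
shortest-cost path #4: 1→11→9→10→8 push 3 @ unit cost 22 (adds 66)
shortest-cost path #5: 1→11→5→9→10→8 push 5 @ unit cost 30 (adds 150)
total cost = 582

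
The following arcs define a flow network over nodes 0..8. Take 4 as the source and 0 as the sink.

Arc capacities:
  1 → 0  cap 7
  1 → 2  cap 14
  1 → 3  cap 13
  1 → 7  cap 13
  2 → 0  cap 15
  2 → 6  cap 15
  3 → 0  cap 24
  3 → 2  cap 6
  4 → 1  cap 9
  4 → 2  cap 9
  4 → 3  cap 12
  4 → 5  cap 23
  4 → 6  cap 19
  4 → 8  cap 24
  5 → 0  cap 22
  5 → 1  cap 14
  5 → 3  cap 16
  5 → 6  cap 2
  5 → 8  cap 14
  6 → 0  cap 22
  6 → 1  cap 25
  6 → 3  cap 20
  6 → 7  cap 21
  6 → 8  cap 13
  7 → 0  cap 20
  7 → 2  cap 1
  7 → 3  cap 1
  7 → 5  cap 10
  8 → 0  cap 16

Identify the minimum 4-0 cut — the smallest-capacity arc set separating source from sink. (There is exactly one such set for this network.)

Min-cut arcs: {(4,1), (4,2), (4,3), (4,5), (4,6), (8,0)} (total capacity 88)

augment #1: 4→1→0 push 7
augment #2: 4→2→0 push 9
augment #3: 4→3→0 push 12
augment #4: 4→5→0 push 22
augment #5: 4→6→0 push 19
augment #6: 4→8→0 push 16
augment #7: 4→1→2→0 push 2
augment #8: 4→5→3→0 push 1
max flow = 88; residual-reachable set from 4 gives S-side
cut edges (S→T): {(4,1), (4,2), (4,3), (4,5), (4,6), (8,0)} total cap 88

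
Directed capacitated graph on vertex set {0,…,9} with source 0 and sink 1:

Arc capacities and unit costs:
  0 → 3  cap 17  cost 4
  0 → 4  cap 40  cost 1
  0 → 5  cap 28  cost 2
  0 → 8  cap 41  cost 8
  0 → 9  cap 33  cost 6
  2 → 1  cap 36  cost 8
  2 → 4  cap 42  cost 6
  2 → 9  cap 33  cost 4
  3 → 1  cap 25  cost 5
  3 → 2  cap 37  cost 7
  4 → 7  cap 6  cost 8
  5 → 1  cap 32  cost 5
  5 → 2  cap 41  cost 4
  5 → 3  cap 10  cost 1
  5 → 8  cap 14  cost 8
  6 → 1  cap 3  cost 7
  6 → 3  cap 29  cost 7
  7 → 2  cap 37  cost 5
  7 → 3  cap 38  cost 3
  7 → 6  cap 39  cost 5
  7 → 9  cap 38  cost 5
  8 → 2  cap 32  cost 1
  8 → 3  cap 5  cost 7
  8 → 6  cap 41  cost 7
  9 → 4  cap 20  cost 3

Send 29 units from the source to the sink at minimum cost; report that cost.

shortest-cost path #1: 0→5→1 push 28 @ unit cost 7 (adds 196)
shortest-cost path #2: 0→3→1 push 1 @ unit cost 9 (adds 9)
total cost = 205

Minimum cost for 29 units: 205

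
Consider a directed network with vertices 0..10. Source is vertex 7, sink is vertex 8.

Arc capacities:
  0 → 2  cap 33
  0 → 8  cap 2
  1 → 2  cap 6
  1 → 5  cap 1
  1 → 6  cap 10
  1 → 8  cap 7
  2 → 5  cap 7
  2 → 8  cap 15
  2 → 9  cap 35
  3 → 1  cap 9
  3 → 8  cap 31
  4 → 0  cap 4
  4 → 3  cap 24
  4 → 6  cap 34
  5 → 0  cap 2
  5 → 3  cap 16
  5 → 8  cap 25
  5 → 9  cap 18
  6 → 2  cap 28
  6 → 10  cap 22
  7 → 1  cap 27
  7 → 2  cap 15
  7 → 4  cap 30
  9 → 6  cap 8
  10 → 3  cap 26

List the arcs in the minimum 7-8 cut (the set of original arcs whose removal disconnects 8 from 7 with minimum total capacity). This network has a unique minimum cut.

augment #1: 7→1→8 push 7
augment #2: 7→2→8 push 15
augment #3: 7→1→5→8 push 1
augment #4: 7→4→0→8 push 2
augment #5: 7→4→3→8 push 24
augment #6: 7→1→2→5→8 push 6
augment #7: 7→1→6→2→5→8 push 1
augment #8: 7→1→6→10→3→8 push 7
max flow = 63; residual-reachable set from 7 gives S-side
cut edges (S→T): {(0,8), (1,5), (1,8), (2,5), (2,8), (3,8)} total cap 63

Min-cut arcs: {(0,8), (1,5), (1,8), (2,5), (2,8), (3,8)} (total capacity 63)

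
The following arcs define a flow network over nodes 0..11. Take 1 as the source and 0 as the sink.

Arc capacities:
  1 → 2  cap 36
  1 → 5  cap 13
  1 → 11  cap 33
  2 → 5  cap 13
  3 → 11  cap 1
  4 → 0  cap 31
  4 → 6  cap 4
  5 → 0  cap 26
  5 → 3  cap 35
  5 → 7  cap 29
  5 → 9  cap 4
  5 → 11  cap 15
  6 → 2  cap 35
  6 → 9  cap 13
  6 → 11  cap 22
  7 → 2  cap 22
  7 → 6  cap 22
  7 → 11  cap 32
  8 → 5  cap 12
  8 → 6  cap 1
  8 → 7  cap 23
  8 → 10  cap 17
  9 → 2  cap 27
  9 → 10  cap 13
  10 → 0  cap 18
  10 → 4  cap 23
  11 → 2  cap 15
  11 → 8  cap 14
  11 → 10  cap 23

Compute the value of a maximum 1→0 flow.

Maximum flow value: 59

augment #1: 1→5→0 bottleneck 13, total now 13
augment #2: 1→2→5→0 bottleneck 13, total now 26
augment #3: 1→11→10→0 bottleneck 18, total now 44
augment #4: 1→11→10→4→0 bottleneck 5, total now 49
augment #5: 1→11→8→10→4→0 bottleneck 10, total now 59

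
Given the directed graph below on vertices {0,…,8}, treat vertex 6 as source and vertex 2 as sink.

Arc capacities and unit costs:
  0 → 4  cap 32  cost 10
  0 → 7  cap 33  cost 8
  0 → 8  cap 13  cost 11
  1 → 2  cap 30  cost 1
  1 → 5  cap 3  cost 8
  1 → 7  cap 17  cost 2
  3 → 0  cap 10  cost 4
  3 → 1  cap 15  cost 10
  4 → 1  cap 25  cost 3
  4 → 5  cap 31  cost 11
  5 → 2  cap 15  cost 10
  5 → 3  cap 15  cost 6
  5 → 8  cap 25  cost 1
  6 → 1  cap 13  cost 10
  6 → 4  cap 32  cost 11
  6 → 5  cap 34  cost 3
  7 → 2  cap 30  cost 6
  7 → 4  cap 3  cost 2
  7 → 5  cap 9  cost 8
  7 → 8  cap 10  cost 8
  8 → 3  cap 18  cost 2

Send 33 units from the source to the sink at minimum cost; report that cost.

Minimum cost for 33 units: 413

shortest-cost path #1: 6→1→2 push 13 @ unit cost 11 (adds 143)
shortest-cost path #2: 6→5→2 push 15 @ unit cost 13 (adds 195)
shortest-cost path #3: 6→4→1→2 push 5 @ unit cost 15 (adds 75)
total cost = 413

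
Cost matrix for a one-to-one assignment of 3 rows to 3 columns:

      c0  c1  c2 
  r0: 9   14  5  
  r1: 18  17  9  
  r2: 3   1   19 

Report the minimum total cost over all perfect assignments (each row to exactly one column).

optimal assignment: row0→col0 (cost 9), row1→col2 (cost 9), row2→col1 (cost 1)
total = 9 + 9 + 1 = 19

Minimum assignment cost: 19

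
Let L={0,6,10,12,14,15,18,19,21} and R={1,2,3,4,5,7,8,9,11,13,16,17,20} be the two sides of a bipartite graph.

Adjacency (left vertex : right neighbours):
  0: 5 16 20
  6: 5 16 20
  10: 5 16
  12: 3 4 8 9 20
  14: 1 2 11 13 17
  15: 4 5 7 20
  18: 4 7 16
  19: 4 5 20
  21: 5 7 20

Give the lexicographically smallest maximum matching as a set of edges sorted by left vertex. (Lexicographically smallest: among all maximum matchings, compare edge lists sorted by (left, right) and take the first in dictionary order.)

|M| = 7 (so the lex-smallest maximum matching has 7 edges)
process left vertices in ascending order; for each, take the smallest-labelled available neighbour that still permits 7 edges overall, or leave it unmatched if none does
lex-smallest matching: {0-5, 6-16, 12-3, 14-1, 15-4, 18-7, 19-20}

Lex-smallest maximum matching: {(0,5), (6,16), (12,3), (14,1), (15,4), (18,7), (19,20)}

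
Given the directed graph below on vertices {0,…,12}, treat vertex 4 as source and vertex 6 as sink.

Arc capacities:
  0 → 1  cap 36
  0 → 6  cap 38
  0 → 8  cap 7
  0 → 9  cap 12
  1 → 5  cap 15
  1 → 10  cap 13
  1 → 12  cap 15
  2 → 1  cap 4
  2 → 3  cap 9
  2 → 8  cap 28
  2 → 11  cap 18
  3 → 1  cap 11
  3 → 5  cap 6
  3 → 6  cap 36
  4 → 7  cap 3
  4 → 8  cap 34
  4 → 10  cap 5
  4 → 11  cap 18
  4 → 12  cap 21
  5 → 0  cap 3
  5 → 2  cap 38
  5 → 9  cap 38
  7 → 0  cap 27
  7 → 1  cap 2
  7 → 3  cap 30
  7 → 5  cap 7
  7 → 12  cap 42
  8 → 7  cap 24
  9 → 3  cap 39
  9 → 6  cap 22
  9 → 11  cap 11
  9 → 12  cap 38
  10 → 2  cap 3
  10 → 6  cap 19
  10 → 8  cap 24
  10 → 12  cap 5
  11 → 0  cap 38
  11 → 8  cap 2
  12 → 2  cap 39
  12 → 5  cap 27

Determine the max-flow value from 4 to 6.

augment #1: 4→10→6 bottleneck 5, total now 5
augment #2: 4→7→0→6 bottleneck 3, total now 8
augment #3: 4→11→0→6 bottleneck 18, total now 26
augment #4: 4→8→7→0→6 bottleneck 17, total now 43
augment #5: 4→8→7→3→6 bottleneck 7, total now 50
augment #6: 4→12→2→3→6 bottleneck 9, total now 59
augment #7: 4→12→5→9→6 bottleneck 12, total now 71

Maximum flow value: 71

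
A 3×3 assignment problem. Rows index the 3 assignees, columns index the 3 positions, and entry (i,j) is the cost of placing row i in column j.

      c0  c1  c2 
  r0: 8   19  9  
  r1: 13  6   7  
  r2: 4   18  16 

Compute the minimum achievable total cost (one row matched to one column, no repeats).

optimal assignment: row0→col2 (cost 9), row1→col1 (cost 6), row2→col0 (cost 4)
total = 9 + 6 + 4 = 19

Minimum assignment cost: 19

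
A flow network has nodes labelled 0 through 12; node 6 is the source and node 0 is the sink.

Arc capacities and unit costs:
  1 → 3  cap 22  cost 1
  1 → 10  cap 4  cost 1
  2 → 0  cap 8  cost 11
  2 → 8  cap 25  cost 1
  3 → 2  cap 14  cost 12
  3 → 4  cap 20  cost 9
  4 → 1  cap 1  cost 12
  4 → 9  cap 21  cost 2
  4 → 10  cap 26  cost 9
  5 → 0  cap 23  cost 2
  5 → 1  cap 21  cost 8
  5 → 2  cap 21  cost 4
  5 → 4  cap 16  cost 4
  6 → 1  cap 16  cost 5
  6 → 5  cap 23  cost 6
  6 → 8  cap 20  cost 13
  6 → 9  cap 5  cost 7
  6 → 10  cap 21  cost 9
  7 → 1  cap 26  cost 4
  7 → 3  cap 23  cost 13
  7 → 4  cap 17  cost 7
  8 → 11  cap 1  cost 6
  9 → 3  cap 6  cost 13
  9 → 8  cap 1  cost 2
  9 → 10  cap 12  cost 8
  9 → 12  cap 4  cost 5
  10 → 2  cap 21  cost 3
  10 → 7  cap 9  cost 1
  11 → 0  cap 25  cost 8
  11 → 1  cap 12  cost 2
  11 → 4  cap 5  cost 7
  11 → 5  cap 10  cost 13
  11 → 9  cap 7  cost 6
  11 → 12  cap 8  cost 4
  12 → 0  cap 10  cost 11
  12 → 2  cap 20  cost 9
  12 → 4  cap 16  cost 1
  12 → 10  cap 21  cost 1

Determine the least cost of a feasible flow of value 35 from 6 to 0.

shortest-cost path #1: 6→5→0 push 23 @ unit cost 8 (adds 184)
shortest-cost path #2: 6→1→10→2→0 push 4 @ unit cost 20 (adds 80)
shortest-cost path #3: 6→9→12→0 push 4 @ unit cost 23 (adds 92)
shortest-cost path #4: 6→10→2→0 push 4 @ unit cost 23 (adds 92)
total cost = 448

Minimum cost for 35 units: 448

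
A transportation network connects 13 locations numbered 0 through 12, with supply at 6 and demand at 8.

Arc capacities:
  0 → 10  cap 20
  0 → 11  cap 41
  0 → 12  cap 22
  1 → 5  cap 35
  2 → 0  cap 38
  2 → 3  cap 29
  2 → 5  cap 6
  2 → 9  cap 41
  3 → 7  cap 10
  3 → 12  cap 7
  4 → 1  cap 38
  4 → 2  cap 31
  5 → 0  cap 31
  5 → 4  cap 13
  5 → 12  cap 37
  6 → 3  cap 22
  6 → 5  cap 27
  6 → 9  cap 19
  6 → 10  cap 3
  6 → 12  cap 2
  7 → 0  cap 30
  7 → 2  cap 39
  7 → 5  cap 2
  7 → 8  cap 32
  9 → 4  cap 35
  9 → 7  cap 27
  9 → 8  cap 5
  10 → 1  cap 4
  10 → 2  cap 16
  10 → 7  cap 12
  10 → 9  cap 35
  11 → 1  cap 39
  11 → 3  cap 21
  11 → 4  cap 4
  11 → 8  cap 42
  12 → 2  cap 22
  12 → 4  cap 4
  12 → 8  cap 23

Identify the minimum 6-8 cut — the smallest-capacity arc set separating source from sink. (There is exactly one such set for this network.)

augment #1: 6→9→8 push 5
augment #2: 6→12→8 push 2
augment #3: 6→3→7→8 push 10
augment #4: 6→3→12→8 push 7
augment #5: 6→5→12→8 push 14
augment #6: 6→9→7→8 push 14
augment #7: 6→10→7→8 push 3
augment #8: 6→5→0→11→8 push 13
max flow = 68; residual-reachable set from 6 gives S-side
cut edges (S→T): {(3,7), (3,12), (6,5), (6,9), (6,10), (6,12)} total cap 68

Min-cut arcs: {(3,7), (3,12), (6,5), (6,9), (6,10), (6,12)} (total capacity 68)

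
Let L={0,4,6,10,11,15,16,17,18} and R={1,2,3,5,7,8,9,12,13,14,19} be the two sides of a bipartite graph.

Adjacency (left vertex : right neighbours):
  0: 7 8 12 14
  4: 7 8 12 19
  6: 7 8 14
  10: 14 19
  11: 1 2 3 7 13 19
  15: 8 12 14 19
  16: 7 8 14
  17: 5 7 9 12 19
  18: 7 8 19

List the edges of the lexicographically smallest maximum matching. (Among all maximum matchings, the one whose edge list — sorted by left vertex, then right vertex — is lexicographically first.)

Lex-smallest maximum matching: {(0,7), (4,8), (6,14), (10,19), (11,1), (15,12), (17,5)}

|M| = 7 (so the lex-smallest maximum matching has 7 edges)
process left vertices in ascending order; for each, take the smallest-labelled available neighbour that still permits 7 edges overall, or leave it unmatched if none does
lex-smallest matching: {0-7, 4-8, 6-14, 10-19, 11-1, 15-12, 17-5}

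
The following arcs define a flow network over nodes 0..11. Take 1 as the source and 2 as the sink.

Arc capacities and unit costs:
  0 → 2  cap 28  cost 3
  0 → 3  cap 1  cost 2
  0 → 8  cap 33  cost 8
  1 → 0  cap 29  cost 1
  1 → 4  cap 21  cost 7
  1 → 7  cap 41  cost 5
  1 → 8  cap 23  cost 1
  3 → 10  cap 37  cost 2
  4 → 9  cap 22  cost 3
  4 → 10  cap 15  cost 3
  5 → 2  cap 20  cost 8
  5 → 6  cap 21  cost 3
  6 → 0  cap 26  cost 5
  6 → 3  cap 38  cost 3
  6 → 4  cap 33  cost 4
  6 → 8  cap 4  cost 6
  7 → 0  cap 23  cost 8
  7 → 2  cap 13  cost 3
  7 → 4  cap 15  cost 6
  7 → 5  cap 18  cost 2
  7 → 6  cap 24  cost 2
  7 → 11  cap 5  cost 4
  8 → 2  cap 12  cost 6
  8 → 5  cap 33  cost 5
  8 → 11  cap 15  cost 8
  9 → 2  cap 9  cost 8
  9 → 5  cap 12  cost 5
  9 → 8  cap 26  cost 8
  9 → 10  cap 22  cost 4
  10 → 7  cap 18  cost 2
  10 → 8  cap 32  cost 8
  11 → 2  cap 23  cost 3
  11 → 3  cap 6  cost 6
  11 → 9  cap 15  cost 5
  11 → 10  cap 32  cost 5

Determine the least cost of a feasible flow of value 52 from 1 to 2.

shortest-cost path #1: 1→0→2 push 28 @ unit cost 4 (adds 112)
shortest-cost path #2: 1→8→2 push 12 @ unit cost 7 (adds 84)
shortest-cost path #3: 1→7→2 push 12 @ unit cost 8 (adds 96)
total cost = 292

Minimum cost for 52 units: 292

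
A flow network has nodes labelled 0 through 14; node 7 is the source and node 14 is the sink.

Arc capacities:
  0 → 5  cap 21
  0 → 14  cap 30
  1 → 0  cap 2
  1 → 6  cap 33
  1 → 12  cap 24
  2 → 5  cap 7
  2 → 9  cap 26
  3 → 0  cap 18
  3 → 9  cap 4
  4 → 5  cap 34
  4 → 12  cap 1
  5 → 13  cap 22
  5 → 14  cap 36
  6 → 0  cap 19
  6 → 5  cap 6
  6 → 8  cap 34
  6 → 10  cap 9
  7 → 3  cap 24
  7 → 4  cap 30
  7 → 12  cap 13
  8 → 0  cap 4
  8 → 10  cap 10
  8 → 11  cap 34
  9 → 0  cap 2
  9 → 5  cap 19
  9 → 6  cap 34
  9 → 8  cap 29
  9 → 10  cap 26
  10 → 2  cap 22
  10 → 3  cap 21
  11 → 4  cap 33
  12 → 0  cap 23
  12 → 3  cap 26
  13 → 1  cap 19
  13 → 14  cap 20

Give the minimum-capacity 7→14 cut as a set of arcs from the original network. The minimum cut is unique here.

augment #1: 7→3→0→14 push 18
augment #2: 7→4→5→14 push 30
augment #3: 7→12→0→14 push 12
augment #4: 7→3→9→5→14 push 4
augment #5: 7→12→0→5→14 push 1
max flow = 65; residual-reachable set from 7 gives S-side
cut edges (S→T): {(3,0), (3,9), (7,4), (7,12)} total cap 65

Min-cut arcs: {(3,0), (3,9), (7,4), (7,12)} (total capacity 65)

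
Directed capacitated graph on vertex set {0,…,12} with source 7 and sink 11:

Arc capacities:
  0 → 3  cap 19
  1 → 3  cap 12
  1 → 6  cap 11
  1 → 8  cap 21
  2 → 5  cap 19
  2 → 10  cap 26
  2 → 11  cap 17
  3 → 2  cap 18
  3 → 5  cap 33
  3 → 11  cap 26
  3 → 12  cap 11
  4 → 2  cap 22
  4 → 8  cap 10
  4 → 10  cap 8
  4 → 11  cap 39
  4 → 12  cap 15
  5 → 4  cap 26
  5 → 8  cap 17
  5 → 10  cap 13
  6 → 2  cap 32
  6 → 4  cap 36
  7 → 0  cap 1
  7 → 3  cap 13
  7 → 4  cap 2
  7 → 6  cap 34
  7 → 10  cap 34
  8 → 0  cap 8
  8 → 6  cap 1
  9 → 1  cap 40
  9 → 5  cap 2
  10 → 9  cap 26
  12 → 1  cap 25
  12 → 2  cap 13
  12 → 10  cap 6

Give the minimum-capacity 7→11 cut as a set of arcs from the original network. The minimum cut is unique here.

Min-cut arcs: {(7,0), (7,3), (7,4), (7,6), (10,9)} (total capacity 76)

augment #1: 7→3→11 push 13
augment #2: 7→4→11 push 2
augment #3: 7→0→3→11 push 1
augment #4: 7→6→2→11 push 17
augment #5: 7→6→4→11 push 17
augment #6: 7→10→9→1→3→11 push 12
augment #7: 7→10→9→5→4→11 push 2
augment #8: 7→10→9→1→6→4→11 push 11
augment #9: 7→10→9→1→8→6→4→11 push 1
max flow = 76; residual-reachable set from 7 gives S-side
cut edges (S→T): {(7,0), (7,3), (7,4), (7,6), (10,9)} total cap 76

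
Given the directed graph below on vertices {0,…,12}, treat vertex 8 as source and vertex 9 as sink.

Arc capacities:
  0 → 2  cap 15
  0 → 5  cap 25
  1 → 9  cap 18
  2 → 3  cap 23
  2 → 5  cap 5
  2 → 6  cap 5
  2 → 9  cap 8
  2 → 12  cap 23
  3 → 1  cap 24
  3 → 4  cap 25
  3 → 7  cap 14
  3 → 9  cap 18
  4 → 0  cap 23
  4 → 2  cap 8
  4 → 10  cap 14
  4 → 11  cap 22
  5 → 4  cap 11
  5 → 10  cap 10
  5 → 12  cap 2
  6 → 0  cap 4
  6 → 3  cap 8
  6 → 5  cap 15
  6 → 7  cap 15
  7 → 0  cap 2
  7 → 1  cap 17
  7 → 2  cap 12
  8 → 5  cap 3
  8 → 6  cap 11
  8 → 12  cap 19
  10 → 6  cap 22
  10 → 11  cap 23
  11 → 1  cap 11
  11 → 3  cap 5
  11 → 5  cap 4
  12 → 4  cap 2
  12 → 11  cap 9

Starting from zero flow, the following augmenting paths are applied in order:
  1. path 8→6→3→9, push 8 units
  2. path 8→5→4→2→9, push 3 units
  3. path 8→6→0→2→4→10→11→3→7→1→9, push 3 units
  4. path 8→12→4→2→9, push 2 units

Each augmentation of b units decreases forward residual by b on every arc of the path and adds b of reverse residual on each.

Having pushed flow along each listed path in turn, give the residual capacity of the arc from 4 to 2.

after path 1 (8→6→3→9, push 8): res(4,2)=8
after path 2 (8→5→4→2→9, push 3): res(4,2)=5
after path 3 (8→6→0→2→4→10→11→3→7→1→9, push 3): res(4,2)=8
after path 4 (8→12→4→2→9, push 2): res(4,2)=6

Residual capacity of (4,2): 6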